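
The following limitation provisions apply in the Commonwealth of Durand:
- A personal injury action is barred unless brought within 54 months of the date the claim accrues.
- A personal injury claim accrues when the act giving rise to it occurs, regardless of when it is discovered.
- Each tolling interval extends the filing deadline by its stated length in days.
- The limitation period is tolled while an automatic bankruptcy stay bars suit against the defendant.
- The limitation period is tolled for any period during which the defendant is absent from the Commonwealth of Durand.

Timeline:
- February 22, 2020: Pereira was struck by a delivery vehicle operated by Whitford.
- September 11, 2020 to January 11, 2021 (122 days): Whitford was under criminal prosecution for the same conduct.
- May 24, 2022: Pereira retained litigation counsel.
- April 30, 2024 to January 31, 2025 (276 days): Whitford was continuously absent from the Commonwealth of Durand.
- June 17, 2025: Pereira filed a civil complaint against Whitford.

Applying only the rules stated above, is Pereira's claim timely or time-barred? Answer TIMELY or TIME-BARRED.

TIME-BARRED

The limitation period began to run on February 22, 2020.
54 months from February 22, 2020 is August 22, 2024.
The defendant's absence from the jurisdiction from April 30, 2024 to January 31, 2025 tolled the period for 276 days, extending the deadline to May 25, 2025.
The pending criminal prosecution from September 11, 2020 to January 11, 2021 does not toll the period, because no stated rule makes a criminal prosecution a tolling event.
Nothing else in the chronology tolls or restarts the period.
Pereira filed on June 17, 2025, after the May 25, 2025 deadline, so the action is time-barred.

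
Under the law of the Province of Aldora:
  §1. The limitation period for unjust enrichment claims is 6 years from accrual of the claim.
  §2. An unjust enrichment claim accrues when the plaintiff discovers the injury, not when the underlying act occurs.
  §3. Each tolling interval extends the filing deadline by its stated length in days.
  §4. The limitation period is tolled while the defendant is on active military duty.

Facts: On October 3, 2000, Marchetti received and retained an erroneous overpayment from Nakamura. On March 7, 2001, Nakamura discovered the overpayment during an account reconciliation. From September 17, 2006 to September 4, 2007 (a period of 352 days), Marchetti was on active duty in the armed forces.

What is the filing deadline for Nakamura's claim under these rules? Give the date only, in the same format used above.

Accrual is tied to discovery, so the period began on March 7, 2001 rather than on October 3, 2000 when the act occurred.
6 years from March 7, 2001 is March 7, 2007.
The defendant's active military service from September 17, 2006 to September 4, 2007 tolled the period for 352 days, extending the deadline to February 22, 2008.

February 22, 2008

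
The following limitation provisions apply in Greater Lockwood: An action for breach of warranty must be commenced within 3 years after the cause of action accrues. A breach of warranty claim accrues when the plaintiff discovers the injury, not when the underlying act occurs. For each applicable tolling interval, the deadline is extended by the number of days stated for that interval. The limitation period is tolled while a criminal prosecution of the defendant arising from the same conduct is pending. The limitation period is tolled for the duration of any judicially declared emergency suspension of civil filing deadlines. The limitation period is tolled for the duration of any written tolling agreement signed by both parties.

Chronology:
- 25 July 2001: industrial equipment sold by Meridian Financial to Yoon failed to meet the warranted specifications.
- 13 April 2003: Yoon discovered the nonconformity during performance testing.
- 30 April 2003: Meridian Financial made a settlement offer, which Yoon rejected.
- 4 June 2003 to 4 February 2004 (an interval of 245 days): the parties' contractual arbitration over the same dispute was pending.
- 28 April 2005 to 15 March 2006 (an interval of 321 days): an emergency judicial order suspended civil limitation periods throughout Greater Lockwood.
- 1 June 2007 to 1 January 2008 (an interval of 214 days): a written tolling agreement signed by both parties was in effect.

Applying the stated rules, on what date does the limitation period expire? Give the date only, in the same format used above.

28 February 2007

The claim did not accrue until Yoon discovered the injury on 13 April 2003; the 25 July 2001 act date does not start the clock under the stated rule.
Adding the 3 years base period to 13 April 2003 gives a deadline of 13 April 2006, before any tolling.
Because the emergency suspension of filing deadlines ran from 28 April 2005 to 15 March 2006, the deadline is extended by 321 days to 28 February 2007.
The written tolling agreement starting 1 June 2007 came too late — the period had run on 28 February 2007 — and so does not extend the deadline.
Although a pending arbitration ran from 4 June 2003 to 4 February 2004, the stated rules do not make that a tolling event, so it is disregarded.
The other events in the timeline have no effect on the limitation period under the stated rules.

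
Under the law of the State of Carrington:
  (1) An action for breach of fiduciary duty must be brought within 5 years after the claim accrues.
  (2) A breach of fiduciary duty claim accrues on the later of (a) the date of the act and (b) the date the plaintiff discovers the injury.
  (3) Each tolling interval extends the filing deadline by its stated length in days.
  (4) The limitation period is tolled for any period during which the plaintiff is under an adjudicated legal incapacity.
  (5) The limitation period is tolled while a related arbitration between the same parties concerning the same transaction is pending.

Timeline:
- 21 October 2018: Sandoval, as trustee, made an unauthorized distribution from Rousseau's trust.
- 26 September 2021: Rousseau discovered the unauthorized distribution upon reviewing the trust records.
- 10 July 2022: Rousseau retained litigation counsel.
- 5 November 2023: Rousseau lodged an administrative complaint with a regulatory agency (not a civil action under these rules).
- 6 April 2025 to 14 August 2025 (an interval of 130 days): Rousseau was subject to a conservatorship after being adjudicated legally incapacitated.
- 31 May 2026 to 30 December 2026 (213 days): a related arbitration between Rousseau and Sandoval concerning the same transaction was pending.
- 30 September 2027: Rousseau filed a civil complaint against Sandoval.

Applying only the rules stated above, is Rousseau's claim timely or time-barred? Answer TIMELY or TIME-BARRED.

TIME-BARRED

Taking the later of the act (21 October 2018) and discovery (26 September 2021), the claim accrued on 26 September 2021.
Adding the 5 years base period to 26 September 2021 gives a deadline of 26 September 2026, before any tolling.
The plaintiff's legal incapacity from 6 April 2025 to 14 August 2025 tolled the period for 130 days, extending the deadline to 3 February 2027.
The pending related arbitration from 31 May 2026 to 30 December 2026 tolled the period for 213 days, extending the deadline to 4 September 2027.
None of the other events listed affects the running of the period under the stated rules.
The 30 September 2027 filing falls after the 4 September 2027 deadline; the claim is time-barred.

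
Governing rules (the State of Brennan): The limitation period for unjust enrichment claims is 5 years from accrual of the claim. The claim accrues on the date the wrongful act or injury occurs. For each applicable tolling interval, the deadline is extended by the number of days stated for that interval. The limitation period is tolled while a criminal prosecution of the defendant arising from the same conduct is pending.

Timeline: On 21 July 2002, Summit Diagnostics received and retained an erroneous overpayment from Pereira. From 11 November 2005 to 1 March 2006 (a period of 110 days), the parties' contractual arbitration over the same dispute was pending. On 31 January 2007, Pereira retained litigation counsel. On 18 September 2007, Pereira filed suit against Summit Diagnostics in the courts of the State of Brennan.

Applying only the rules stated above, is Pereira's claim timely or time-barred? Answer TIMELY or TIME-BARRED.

TIME-BARRED

The claim accrued on 21 July 2002, the date of the act.
Adding the 5 years base period to 21 July 2002 gives a deadline of 21 July 2007, before any tolling.
The pending related arbitration from 11 November 2005 to 1 March 2006 does not toll the period, because no stated rule makes a pending arbitration a tolling event.
Nothing else in the chronology tolls or restarts the period.
The 18 September 2007 filing falls after the 21 July 2007 deadline; the claim is time-barred.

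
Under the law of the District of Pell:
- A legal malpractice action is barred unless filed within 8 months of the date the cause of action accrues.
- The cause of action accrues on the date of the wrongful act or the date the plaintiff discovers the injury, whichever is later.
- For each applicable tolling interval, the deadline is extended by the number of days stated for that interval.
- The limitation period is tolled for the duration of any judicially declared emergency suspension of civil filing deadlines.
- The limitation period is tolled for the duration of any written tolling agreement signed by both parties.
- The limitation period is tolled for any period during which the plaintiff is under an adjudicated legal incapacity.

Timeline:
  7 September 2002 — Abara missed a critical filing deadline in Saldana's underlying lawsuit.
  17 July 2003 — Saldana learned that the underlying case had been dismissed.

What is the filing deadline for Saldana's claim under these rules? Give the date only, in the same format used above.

17 March 2004

Taking the later of the act (7 September 2002) and discovery (17 July 2003), the claim accrued on 17 July 2003.
The untolled deadline — 8 months after 17 July 2003 — is 17 March 2004.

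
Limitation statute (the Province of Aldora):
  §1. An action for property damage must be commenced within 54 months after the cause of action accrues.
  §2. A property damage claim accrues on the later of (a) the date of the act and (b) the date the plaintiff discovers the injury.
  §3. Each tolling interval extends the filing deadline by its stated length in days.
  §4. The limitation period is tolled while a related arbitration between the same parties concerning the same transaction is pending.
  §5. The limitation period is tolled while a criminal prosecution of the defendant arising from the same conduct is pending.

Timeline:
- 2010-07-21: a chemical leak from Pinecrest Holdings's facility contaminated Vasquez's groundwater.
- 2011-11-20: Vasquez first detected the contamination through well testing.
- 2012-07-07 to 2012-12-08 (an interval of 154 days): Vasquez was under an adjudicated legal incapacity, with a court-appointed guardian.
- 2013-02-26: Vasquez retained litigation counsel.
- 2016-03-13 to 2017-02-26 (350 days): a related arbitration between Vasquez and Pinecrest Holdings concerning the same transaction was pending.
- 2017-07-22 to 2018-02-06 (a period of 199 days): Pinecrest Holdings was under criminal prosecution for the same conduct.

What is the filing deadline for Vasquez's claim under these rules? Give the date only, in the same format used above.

Taking the later of the act (2010-07-21) and discovery (2011-11-20), the claim accrued on 2011-11-20.
54 months from 2011-11-20 is 2016-05-20.
The period was tolled for 350 days by the pending related arbitration (2016-03-13 to 2017-02-26), pushing the deadline to 2017-05-05.
The pending criminal prosecution from 2017-07-22 to 2018-02-06 began after the period had already run on 2017-05-05, so it has no tolling effect.
Although the plaintiff's incapacity ran from 2012-07-07 to 2012-12-08, the stated rules do not make that a tolling event, so it is disregarded.
The other events in the timeline have no effect on the limitation period under the stated rules.

2017-05-05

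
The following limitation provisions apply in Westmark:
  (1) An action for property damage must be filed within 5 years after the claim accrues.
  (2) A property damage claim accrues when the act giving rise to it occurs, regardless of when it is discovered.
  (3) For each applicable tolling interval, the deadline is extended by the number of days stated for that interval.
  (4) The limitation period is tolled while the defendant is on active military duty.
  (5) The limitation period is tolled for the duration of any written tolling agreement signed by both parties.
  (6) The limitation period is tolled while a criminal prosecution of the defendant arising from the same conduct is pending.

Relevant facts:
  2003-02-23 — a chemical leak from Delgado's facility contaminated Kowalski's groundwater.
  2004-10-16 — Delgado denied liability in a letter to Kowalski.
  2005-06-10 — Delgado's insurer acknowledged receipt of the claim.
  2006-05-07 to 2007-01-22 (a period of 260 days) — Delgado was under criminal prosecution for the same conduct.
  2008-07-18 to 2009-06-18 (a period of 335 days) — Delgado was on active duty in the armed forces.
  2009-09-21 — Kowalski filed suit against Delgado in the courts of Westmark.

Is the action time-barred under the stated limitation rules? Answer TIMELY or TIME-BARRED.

TIMELY

The claim accrued on 2003-02-23, the date of the act.
The untolled deadline — 5 years after 2003-02-23 — is 2008-02-23.
The pending criminal prosecution from 2006-05-07 to 2007-01-22 tolled the period for 260 days, extending the deadline to 2008-11-09.
The defendant's active military service from 2008-07-18 to 2009-06-18 tolled the period for 335 days, extending the deadline to 2009-10-10.
None of the other events listed affects the running of the period under the stated rules.
Kowalski filed on 2009-09-21, before the 2009-10-10 deadline, so the action is timely.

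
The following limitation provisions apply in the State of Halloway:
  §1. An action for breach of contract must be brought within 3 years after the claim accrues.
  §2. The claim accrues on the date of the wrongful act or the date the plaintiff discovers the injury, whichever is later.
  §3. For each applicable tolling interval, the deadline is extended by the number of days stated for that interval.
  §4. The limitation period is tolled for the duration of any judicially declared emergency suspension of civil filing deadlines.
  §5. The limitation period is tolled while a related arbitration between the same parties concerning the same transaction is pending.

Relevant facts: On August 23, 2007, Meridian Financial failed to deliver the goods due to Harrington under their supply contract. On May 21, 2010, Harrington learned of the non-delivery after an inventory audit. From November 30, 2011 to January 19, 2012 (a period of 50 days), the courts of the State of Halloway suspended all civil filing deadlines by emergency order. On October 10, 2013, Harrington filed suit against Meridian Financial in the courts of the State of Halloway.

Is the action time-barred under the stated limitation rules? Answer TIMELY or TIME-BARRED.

Taking the later of the act (August 23, 2007) and discovery (May 21, 2010), the claim accrued on May 21, 2010.
The untolled deadline — 3 years after May 21, 2010 — is May 21, 2013.
Because the emergency suspension of filing deadlines ran from November 30, 2011 to January 19, 2012, the deadline is extended by 50 days to July 10, 2013.
Harrington filed on October 10, 2013, after the July 10, 2013 deadline, so the action is time-barred.

TIME-BARRED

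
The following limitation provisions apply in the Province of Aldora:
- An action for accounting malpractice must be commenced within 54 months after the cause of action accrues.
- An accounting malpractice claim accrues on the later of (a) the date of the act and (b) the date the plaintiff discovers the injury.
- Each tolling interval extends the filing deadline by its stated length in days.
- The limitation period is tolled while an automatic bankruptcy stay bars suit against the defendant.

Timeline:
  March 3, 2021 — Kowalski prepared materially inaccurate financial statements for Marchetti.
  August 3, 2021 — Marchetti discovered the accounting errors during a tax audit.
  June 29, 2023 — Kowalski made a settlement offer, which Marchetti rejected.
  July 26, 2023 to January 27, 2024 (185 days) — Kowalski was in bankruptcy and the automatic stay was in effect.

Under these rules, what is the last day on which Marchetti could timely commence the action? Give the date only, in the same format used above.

August 7, 2026

Because discovery on August 3, 2021 post-dates the March 3, 2021 act, accrual under the later-of rule falls on August 3, 2021.
54 months from August 3, 2021 is February 3, 2026.
The automatic bankruptcy stay from July 26, 2023 to January 27, 2024 tolled the period for 185 days, extending the deadline to August 7, 2026.
Nothing else in the chronology tolls or restarts the period.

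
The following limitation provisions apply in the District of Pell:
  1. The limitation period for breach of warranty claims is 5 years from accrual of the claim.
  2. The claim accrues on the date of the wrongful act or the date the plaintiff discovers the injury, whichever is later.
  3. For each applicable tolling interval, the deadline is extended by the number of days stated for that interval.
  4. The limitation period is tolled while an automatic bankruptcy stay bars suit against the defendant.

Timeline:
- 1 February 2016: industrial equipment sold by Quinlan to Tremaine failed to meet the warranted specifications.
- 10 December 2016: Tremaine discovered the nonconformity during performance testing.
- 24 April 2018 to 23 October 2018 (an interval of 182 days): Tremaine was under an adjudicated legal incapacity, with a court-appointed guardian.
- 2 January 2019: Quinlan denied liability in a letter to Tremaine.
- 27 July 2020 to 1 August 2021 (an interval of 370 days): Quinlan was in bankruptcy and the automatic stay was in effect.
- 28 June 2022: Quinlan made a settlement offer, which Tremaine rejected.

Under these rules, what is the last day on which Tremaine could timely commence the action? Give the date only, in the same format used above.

15 December 2022

Because discovery on 10 December 2016 post-dates the 1 February 2016 act, accrual under the later-of rule falls on 10 December 2016.
The untolled deadline — 5 years after 10 December 2016 — is 10 December 2021.
The automatic bankruptcy stay from 27 July 2020 to 1 August 2021 tolled the period for 370 days, extending the deadline to 15 December 2022.
The plaintiff's legal incapacity from 24 April 2018 to 23 October 2018 does not toll the period, because no stated rule makes the plaintiff's incapacity a tolling event.
None of the other events listed affects the running of the period under the stated rules.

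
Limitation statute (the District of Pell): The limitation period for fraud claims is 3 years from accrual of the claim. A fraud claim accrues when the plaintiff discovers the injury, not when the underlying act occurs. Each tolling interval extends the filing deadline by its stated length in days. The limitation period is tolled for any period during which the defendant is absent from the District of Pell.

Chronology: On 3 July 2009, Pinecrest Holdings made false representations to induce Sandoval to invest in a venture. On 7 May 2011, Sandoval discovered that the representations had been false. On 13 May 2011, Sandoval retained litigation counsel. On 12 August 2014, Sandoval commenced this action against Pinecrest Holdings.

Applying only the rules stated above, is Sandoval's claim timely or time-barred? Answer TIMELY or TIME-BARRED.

The claim did not accrue until Sandoval discovered the injury on 7 May 2011; the 3 July 2009 act date does not start the clock under the stated rule.
The untolled deadline — 3 years after 7 May 2011 — is 7 May 2014.
Nothing else in the chronology tolls or restarts the period.
Sandoval filed on 12 August 2014, after the 7 May 2014 deadline, so the action is time-barred.

TIME-BARRED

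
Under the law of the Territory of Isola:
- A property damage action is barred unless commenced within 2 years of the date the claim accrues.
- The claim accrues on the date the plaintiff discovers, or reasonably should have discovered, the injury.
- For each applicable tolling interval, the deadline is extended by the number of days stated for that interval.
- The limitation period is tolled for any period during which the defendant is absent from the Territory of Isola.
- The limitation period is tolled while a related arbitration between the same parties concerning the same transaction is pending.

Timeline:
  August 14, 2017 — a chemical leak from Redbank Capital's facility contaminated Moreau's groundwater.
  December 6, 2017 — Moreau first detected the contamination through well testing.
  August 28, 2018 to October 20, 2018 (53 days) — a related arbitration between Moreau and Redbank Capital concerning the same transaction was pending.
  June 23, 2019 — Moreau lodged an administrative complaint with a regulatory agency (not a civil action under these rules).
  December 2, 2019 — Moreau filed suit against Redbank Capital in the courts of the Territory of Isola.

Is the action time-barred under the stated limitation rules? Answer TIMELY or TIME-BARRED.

TIMELY

Accrual is tied to discovery, so the period began on December 6, 2017 rather than on August 14, 2017 when the act occurred.
The untolled deadline — 2 years after December 6, 2017 — is December 6, 2019.
Because the pending related arbitration ran from August 28, 2018 to October 20, 2018, the deadline is extended by 53 days to January 28, 2020.
Nothing else in the chronology tolls or restarts the period.
Moreau filed on December 2, 2019, before the January 28, 2020 deadline, so the action is timely.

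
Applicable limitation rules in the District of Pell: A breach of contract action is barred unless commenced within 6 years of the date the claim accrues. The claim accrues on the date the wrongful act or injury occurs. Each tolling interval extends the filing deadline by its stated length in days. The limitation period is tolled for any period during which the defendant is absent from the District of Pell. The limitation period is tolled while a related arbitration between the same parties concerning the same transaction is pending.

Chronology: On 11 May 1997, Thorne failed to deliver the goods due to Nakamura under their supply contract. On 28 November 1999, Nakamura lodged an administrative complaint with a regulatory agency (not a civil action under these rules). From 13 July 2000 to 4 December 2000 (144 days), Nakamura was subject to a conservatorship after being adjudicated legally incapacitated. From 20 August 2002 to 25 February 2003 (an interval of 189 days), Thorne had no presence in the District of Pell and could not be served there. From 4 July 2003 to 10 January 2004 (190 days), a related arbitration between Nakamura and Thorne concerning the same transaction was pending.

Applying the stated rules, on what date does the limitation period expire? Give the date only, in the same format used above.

The limitation period began to run on 11 May 1997.
6 years from 11 May 1997 is 11 May 2003.
Because the defendant's absence from the jurisdiction ran from 20 August 2002 to 25 February 2003, the deadline is extended by 189 days to 16 November 2003.
Because the pending related arbitration ran from 4 July 2003 to 10 January 2004, the deadline is extended by 190 days to 24 May 2004.
No stated provision tolls the period for the plaintiff's incapacity, so the interval from 13 July 2000 to 4 December 2000 has no effect on the deadline.
None of the other events listed affects the running of the period under the stated rules.

24 May 2004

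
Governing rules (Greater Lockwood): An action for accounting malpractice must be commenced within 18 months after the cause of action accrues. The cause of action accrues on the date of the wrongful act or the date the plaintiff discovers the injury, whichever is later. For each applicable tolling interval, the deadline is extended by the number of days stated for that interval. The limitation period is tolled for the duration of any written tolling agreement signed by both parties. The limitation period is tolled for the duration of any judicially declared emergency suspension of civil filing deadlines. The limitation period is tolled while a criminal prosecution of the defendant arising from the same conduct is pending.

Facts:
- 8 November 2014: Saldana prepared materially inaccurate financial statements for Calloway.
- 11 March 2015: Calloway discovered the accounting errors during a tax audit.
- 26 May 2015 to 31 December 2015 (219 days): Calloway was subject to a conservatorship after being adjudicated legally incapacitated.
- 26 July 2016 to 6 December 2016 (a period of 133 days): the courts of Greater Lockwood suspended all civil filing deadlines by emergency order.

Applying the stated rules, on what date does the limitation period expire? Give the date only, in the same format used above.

Because discovery on 11 March 2015 post-dates the 8 November 2014 act, accrual under the later-of rule falls on 11 March 2015.
The untolled deadline — 18 months after 11 March 2015 — is 11 September 2016.
The period was tolled for 133 days by the emergency suspension of filing deadlines (26 July 2016 to 6 December 2016), pushing the deadline to 22 January 2017.
No stated provision tolls the period for the plaintiff's incapacity, so the interval from 26 May 2015 to 31 December 2015 has no effect on the deadline.

22 January 2017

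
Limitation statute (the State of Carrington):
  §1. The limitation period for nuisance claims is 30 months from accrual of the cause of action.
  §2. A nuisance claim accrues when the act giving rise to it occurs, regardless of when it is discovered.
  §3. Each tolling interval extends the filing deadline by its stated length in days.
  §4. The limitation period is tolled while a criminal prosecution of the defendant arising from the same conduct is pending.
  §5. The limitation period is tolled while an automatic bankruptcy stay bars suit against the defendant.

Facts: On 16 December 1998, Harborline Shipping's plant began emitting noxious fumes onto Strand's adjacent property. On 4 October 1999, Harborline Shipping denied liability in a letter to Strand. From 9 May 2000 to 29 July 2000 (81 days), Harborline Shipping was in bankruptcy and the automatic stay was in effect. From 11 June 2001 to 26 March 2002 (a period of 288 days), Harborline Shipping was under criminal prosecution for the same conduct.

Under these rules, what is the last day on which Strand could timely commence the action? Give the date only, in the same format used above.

The limitation period began to run on 16 December 1998.
30 months from 16 December 1998 is 16 June 2001.
Because the automatic bankruptcy stay ran from 9 May 2000 to 29 July 2000, the deadline is extended by 81 days to 5 September 2001.
Because the pending criminal prosecution ran from 11 June 2001 to 26 March 2002, the deadline is extended by 288 days to 20 June 2002.
None of the other events listed affects the running of the period under the stated rules.

20 June 2002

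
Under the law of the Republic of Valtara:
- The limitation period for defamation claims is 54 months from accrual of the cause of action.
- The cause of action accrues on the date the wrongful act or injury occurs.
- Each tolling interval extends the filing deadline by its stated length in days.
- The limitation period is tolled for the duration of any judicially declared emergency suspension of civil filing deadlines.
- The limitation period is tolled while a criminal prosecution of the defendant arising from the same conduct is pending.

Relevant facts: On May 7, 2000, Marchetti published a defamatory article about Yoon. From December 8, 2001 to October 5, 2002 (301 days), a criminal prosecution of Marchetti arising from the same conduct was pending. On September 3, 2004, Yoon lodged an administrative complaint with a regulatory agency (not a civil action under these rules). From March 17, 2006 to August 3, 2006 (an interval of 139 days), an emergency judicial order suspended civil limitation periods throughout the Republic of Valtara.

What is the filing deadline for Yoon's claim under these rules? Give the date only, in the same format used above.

September 4, 2005

The limitation period began to run on May 7, 2000.
Adding the 54 months base period to May 7, 2000 gives a deadline of November 7, 2004, before any tolling.
The period was tolled for 301 days by the pending criminal prosecution (December 8, 2001 to October 5, 2002), pushing the deadline to September 4, 2005.
The emergency suspension of filing deadlines from March 17, 2006 to August 3, 2006 began after the period had already run on September 4, 2005, so it has no tolling effect.
The other events in the timeline have no effect on the limitation period under the stated rules.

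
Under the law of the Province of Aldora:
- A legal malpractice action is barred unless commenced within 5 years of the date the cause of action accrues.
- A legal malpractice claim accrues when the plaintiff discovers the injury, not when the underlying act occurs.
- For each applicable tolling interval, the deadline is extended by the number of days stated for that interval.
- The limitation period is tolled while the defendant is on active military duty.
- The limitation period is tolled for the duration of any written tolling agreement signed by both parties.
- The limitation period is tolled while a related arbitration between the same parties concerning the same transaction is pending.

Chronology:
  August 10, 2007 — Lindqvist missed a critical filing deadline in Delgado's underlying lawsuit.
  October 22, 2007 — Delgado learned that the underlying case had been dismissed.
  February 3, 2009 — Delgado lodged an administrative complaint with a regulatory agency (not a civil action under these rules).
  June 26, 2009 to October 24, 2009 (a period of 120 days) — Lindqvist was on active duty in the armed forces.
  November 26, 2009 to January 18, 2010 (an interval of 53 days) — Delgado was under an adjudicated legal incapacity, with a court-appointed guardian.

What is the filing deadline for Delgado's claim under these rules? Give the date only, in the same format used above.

The claim did not accrue until Delgado discovered the injury on October 22, 2007; the August 10, 2007 act date does not start the clock under the stated rule.
The untolled deadline — 5 years after October 22, 2007 — is October 22, 2012.
The defendant's active military service from June 26, 2009 to October 24, 2009 tolled the period for 120 days, extending the deadline to February 19, 2013.
No stated provision tolls the period for the plaintiff's incapacity, so the interval from November 26, 2009 to January 18, 2010 has no effect on the deadline.
Nothing else in the chronology tolls or restarts the period.

February 19, 2013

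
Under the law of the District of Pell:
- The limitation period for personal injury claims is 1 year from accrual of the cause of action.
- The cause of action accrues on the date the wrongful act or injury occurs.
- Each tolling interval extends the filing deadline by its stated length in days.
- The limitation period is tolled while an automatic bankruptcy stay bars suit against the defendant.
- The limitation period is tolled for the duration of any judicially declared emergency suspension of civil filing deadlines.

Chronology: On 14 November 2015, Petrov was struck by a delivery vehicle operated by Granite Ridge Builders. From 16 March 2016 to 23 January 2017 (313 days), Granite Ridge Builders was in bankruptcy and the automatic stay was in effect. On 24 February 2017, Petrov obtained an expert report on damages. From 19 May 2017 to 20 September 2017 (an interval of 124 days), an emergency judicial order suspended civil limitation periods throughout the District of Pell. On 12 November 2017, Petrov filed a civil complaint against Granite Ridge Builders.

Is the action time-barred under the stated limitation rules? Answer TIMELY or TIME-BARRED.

The cause of action accrued on 14 November 2015, the date of the act.
The untolled deadline — 1 year after 14 November 2015 — is 14 November 2016.
The automatic bankruptcy stay from 16 March 2016 to 23 January 2017 tolled the period for 313 days, extending the deadline to 23 September 2017.
The period was tolled for 124 days by the emergency suspension of filing deadlines (19 May 2017 to 20 September 2017), pushing the deadline to 25 January 2018.
None of the other events listed affects the running of the period under the stated rules.
The 12 November 2017 filing precedes the 25 January 2018 deadline; the claim is timely.

TIMELY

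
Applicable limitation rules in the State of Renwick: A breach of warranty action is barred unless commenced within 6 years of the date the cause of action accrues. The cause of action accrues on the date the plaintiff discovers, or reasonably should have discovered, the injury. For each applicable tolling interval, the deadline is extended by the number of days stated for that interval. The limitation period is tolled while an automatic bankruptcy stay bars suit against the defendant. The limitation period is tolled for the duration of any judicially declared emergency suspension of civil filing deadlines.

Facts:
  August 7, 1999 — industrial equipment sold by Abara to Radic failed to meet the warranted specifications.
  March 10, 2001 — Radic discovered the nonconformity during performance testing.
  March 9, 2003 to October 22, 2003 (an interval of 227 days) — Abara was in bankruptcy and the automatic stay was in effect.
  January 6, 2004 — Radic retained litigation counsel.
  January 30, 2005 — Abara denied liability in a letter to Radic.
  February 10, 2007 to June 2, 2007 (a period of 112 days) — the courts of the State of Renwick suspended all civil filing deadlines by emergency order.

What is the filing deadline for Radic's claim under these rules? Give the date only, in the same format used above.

February 12, 2008

Under the discovery rule, the claim accrued on March 10, 2001, when Radic discovered the injury — not on the August 7, 1999 date of the underlying act.
Adding the 6 years base period to March 10, 2001 gives a deadline of March 10, 2007, before any tolling.
The automatic bankruptcy stay from March 9, 2003 to October 22, 2003 tolled the period for 227 days, extending the deadline to October 23, 2007.
The period was tolled for 112 days by the emergency suspension of filing deadlines (February 10, 2007 to June 2, 2007), pushing the deadline to February 12, 2008.
Nothing else in the chronology tolls or restarts the period.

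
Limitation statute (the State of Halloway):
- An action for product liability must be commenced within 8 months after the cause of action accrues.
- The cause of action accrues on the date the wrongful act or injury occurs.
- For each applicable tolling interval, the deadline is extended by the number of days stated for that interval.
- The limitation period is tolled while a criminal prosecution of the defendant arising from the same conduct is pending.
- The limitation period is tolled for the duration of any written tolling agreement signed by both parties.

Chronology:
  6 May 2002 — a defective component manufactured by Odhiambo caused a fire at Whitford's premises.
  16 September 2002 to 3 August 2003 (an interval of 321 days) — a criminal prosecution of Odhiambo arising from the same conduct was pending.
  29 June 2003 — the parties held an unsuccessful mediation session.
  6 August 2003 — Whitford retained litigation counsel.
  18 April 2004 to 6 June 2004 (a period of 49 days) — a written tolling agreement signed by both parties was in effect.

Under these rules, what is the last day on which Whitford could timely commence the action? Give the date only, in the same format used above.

23 November 2003

The claim accrued on 6 May 2002, when the wrongful act occurred.
The untolled deadline — 8 months after 6 May 2002 — is 6 January 2003.
The pending criminal prosecution from 16 September 2002 to 3 August 2003 tolled the period for 321 days, extending the deadline to 23 November 2003.
The written tolling agreement from 18 April 2004 to 6 June 2004 began after the period had already run on 23 November 2003, so it has no tolling effect.
Nothing else in the chronology tolls or restarts the period.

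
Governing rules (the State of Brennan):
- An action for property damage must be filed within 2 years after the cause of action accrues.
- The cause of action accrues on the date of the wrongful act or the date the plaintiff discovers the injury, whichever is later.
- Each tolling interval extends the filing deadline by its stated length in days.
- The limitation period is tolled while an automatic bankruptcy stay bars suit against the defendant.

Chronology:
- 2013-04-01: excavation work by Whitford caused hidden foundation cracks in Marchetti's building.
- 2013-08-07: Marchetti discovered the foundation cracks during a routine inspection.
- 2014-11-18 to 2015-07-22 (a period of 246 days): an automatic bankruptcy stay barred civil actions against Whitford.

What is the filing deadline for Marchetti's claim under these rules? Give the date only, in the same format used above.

2016-04-09

Taking the later of the act (2013-04-01) and discovery (2013-08-07), the claim accrued on 2013-08-07.
2 years from 2013-08-07 is 2015-08-07.
Because the automatic bankruptcy stay ran from 2014-11-18 to 2015-07-22, the deadline is extended by 246 days to 2016-04-09.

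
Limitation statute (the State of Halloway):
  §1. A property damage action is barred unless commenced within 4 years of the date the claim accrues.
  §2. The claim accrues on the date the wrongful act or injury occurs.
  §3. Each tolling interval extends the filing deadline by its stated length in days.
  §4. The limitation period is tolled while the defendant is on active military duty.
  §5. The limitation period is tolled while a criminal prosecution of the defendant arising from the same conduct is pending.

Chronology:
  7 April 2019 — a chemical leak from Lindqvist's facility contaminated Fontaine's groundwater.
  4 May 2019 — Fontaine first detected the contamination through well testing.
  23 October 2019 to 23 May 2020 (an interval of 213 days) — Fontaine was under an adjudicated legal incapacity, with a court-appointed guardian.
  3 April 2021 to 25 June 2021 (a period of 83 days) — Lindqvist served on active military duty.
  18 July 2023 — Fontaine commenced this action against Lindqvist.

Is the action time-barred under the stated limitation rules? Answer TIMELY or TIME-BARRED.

TIME-BARRED

Because the rule ties accrual to occurrence, the claim accrued on 7 April 2019, not on the 4 May 2019 discovery date.
Adding the 4 years base period to 7 April 2019 gives a deadline of 7 April 2023, before any tolling.
The period was tolled for 83 days by the defendant's active military service (3 April 2021 to 25 June 2021), pushing the deadline to 29 June 2023.
The plaintiff's legal incapacity from 23 October 2019 to 23 May 2020 does not toll the period, because no stated rule makes the plaintiff's incapacity a tolling event.
The 18 July 2023 filing falls after the 29 June 2023 deadline; the claim is time-barred.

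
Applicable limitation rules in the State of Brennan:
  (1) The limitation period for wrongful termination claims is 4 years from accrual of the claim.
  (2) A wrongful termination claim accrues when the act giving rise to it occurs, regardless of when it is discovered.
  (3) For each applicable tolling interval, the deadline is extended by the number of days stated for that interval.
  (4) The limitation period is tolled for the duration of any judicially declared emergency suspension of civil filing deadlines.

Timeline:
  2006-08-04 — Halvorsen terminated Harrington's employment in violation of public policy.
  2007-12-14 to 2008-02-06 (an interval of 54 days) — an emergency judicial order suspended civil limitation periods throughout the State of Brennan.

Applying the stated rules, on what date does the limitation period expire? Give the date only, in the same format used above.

2010-09-27

The claim accrued on 2006-08-04, the date of the act.
The untolled deadline — 4 years after 2006-08-04 — is 2010-08-04.
Because the emergency suspension of filing deadlines ran from 2007-12-14 to 2008-02-06, the deadline is extended by 54 days to 2010-09-27.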